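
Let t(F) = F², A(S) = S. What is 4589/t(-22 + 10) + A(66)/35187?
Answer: 53827549/1688976 ≈ 31.870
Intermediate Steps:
4589/t(-22 + 10) + A(66)/35187 = 4589/((-22 + 10)²) + 66/35187 = 4589/((-12)²) + 66*(1/35187) = 4589/144 + 22/11729 = 53827549/1688976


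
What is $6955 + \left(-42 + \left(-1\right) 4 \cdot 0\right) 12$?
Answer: $6451$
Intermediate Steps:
$6955 + \left(-42 + \left(-1\right) 4 \cdot 0\right) 12 = 6955 + \left(-42 - 0\right) 12 = 6955 + \left(-42 + 0\right) 12 = 6955 - 504 = 6451$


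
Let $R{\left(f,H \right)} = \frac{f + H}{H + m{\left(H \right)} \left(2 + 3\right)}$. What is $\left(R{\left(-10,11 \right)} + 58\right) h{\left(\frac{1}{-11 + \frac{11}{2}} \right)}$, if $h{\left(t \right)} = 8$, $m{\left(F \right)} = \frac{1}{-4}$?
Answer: $\frac{18128}{39} \approx 464.82$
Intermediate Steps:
$m{\left(F \right)} = - \frac{1}{4}$
$R{\left(f,H \right)} = \frac{H + f}{- \frac{5}{4} + H}$ ($R{\left(f,H \right)} = \frac{f + H}{H - \frac{2 + 3}{4}} = \frac{H + f}{H - \frac{5}{4}} = \frac{H + f}{- \frac{5}{4} + H}$)
$\left(R{\left(-10,11 \right)} + 58\right) h{\left(\frac{1}{-11 + \frac{11}{2}} \right)} = \left(\frac{4 \left(11 - 10\right)}{-5 + 4 \cdot 11} + 58\right) 8 = \left(4 \frac{1}{-5 + 44} \cdot 1 + 58\right) 8 = \left(4 \cdot \frac{1}{39} \cdot 1 + 58\right) 8 = \left(\frac{4}{39} + 58\right) 8 = \frac{2266}{39} \cdot 8 = \frac{18128}{39}$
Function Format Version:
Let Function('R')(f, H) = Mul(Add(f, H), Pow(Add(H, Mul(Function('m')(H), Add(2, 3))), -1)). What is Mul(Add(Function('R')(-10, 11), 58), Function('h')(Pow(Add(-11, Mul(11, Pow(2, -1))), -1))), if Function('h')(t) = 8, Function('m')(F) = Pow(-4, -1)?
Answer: Rational(18128, 39) ≈ 464.82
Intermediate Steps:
Function('m')(F) = Rational(-1, 4)
Function('R')(f, H) = Mul(Pow(Add(Rational(-5, 4), H), -1), Add(H, f)) (Function('R')(f, H) = Mul(Add(f, H), Pow(Add(H, Mul(Rational(-1, 4), Add(2, 3))), -1)) = Mul(Add(H, f), Pow(Add(H, Mul(Rational(-1, 4), 5)), -1)) = Mul(Add(H, f), Pow(Add(H, Rational(-5, 4)), -1)) = Mul(Add(H, f), Pow(Add(Rational(-5, 4), H), -1)) = Mul(Pow(Add(Rational(-5, 4), H), -1), Add(H, f)))
Mul(Add(Function('R')(-10, 11), 58), Function('h')(Pow(Add(-11, Mul(11, Pow(2, -1))), -1))) = Mul(Add(Mul(4, Pow(Add(-5, Mul(4, 11)), -1), Add(11, -10)), 58), 8) = Mul(Add(Mul(4, Pow(Add(-5, 44), -1), 1), 58), 8) = Mul(Add(Mul(4, Pow(39, -1), 1), 58), 8) = Mul(Add(Mul(4, Rational(1, 39), 1), 58), 8) = Mul(Add(Rational(4, 39), 58), 8) = Mul(Rational(2266, 39), 8) = Rational(18128, 39)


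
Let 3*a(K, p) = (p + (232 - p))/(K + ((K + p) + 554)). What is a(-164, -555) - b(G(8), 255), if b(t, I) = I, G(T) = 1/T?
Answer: -251917/987 ≈ -255.24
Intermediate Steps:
a(K, p) = 232/(3*(554 + p + 2*K)) (a(K, p) = ((p + (232 - p))/(K + ((K + p) + 554)))/3 = (232/(K + (554 + K + p)))/3 = (232/(554 + p + 2*K))/3 = 232/(3*(554 + p + 2*K)))
a(-164, -555) - b(G(8), 255) = 232/(3*(554 - 555 + 2*(-164))) - 1*255 = 232/(3*(554 - 555 - 328)) - 255 = (232/3)/(-329) - 255 = (232/3)*(-1/329) - 255 = -232/987 - 255 = -251917/987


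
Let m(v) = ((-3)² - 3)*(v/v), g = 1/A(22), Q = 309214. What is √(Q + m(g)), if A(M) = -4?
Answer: 2*√77305 ≈ 556.08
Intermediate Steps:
g = -¼ (g = 1/(-4) = -¼ ≈ -0.25000)
m(v) = 6 (m(v) = (9 - 3)*1 = 6*1 = 6)
√(Q + m(g)) = √(309214 + 6) = √309220 = 2*√77305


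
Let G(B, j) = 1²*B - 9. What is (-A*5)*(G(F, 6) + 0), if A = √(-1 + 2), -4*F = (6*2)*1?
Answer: 60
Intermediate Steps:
F = -3 (F = -6*2/4 = -3 ≈ -3.0000)
A = 1 (A = √1 = 1)
G(B, j) = -9 + B (G(B, j) = 1*B - 9 = B - 9 = -9 + B)
(-A*5)*(G(F, 6) + 0) = (-1*1*5)*((-9 - 3) + 0) = (-1*5)*(-12 + 0) = -5*(-12) = 60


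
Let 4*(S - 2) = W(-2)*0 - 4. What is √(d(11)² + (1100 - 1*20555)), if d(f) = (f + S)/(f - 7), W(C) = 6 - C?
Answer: I*√19446 ≈ 139.45*I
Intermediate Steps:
S = 1 (S = 2 + ((6 - 1*(-2))*0 - 4)/4 = 2 + ((6 + 2)*0 - 4)/4 = 2 + (8*0 - 4)/4 = 2 + (0 - 4)/4 = 2 + (¼)*(-4) = 2 - 1 = 1)
d(f) = (1 + f)/(-7 + f) (d(f) = (f + 1)/(f - 7) = (1 + f)/(-7 + f))
√(d(11)² + (1100 - 1*20555)) = √(((1 + 11)/(-7 + 11))² + (1100 - 1*20555)) = √((12/4)² + (1100 - 20555)) = √(((¼)*12)² - 19455) = √(3² - 19455) = √(9 - 19455) = √(-19446) = I*√19446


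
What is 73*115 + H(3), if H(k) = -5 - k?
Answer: 8387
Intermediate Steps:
73*115 + H(3) = 73*115 + (-5 - 1*3) = 8395 + (-5 - 3) = 8395 - 8 = 8387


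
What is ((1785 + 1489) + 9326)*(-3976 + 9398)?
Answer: 68317200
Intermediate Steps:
((1785 + 1489) + 9326)*(-3976 + 9398) = (3274 + 9326)*5422 = 12600*5422 = 68317200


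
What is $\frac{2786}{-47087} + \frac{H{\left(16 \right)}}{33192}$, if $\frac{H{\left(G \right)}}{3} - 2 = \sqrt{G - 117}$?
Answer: $- \frac{15365065}{260485284} + \frac{i \sqrt{101}}{11064} \approx -0.058986 + 0.00090834 i$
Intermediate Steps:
$H{\left(G \right)} = 6 + 3 \sqrt{-117 + G}$ ($H{\left(G \right)} = 6 + 3 \sqrt{G - 117} = 6 + 3 \sqrt{-117 + G}$)
$\frac{2786}{-47087} + \frac{H{\left(16 \right)}}{33192} = \frac{2786}{-47087} + \frac{6 + 3 \sqrt{-117 + 16}}{33192} = 2786 \left(- \frac{1}{47087}\right) + \left(6 + 3 \sqrt{-101}\right) \frac{1}{33192} = - \frac{2786}{47087} + \left(6 + 3 i \sqrt{101}\right) \frac{1}{33192} = - \frac{2786}{47087} + \left(\frac{1}{5532} + \frac{i \sqrt{101}}{11064}\right) = - \frac{15365065}{260485284} + \frac{i \sqrt{101}}{11064}$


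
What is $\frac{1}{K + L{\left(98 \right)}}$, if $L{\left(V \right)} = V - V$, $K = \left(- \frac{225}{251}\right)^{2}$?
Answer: $\frac{63001}{50625} \approx 1.2445$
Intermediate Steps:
$K = \frac{50625}{63001}$ ($K = \left(\left(-225\right) \frac{1}{251}\right)^{2} = \left(- \frac{225}{251}\right)^{2} = \frac{50625}{63001} \approx 0.80356$)
$L{\left(V \right)} = 0$
$\frac{1}{K + L{\left(98 \right)}} = \frac{1}{\frac{50625}{63001} + 0} = \frac{1}{\frac{50625}{63001}} = \frac{63001}{50625}$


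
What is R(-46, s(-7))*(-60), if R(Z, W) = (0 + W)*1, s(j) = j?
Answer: 420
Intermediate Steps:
R(Z, W) = W (R(Z, W) = W*1 = W)
R(-46, s(-7))*(-60) = -7*(-60) = 420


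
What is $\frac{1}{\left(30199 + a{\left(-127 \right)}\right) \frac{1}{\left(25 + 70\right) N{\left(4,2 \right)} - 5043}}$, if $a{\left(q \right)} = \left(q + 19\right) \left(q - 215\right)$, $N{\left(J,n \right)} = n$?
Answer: $- \frac{4853}{67135} \approx -0.072287$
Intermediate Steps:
$a{\left(q \right)} = \left(-215 + q\right) \left(19 + q\right)$ ($a{\left(q \right)} = \left(19 + q\right) \left(-215 + q\right) = \left(-215 + q\right) \left(19 + q\right)$)
$\frac{1}{\left(30199 + a{\left(-127 \right)}\right) \frac{1}{\left(25 + 70\right) N{\left(4,2 \right)} - 5043}} = \frac{1}{\left(30199 - \left(-20807 - 16129\right)\right) \frac{1}{\left(25 + 70\right) 2 - 5043}} = \frac{1}{\left(30199 + \left(-4085 + 16129 + 24892\right)\right) \frac{1}{95 \cdot 2 - 5043}} = \frac{1}{\left(30199 + 36936\right) \frac{1}{190 - 5043}} = \frac{1}{67135 \frac{1}{-4853}} = \frac{1}{67135 \left(- \frac{1}{4853}\right)} = \frac{1}{- \frac{67135}{4853}} = - \frac{4853}{67135}$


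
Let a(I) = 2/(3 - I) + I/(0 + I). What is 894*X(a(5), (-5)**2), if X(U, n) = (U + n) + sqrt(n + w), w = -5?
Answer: 22350 + 1788*sqrt(5) ≈ 26348.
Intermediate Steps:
a(I) = 1 + 2/(3 - I) (a(I) = 2/(3 - I) + I/I = 2/(3 - I) + 1 = 1 + 2/(3 - I))
X(U, n) = U + n + sqrt(-5 + n) (X(U, n) = (U + n) + sqrt(n - 5) = (U + n) + sqrt(-5 + n) = U + n + sqrt(-5 + n))
894*X(a(5), (-5)**2) = 894*((-5 + 5)/(-3 + 5) + (-5)**2 + sqrt(-5 + (-5)**2)) = 894*(0/2 + 25 + sqrt(-5 + 25)) = 894*((1/2)*0 + 25 + sqrt(20)) = 894*(0 + 25 + 2*sqrt(5)) = 894*(25 + 2*sqrt(5)) = 22350 + 1788*sqrt(5)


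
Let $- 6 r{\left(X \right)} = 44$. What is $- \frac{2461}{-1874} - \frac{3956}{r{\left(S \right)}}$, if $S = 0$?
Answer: $\frac{11147387}{20614} \approx 540.77$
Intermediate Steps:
$r{\left(X \right)} = - \frac{22}{3}$ ($r{\left(X \right)} = \left(- \frac{1}{6}\right) 44 = - \frac{22}{3}$)
$- \frac{2461}{-1874} - \frac{3956}{r{\left(S \right)}} = - \frac{2461}{-1874} - \frac{3956}{- \frac{22}{3}} = \left(-2461\right) \left(- \frac{1}{1874}\right) - - \frac{5934}{11} = \frac{2461}{1874} + \frac{5934}{11} = \frac{11147387}{20614}$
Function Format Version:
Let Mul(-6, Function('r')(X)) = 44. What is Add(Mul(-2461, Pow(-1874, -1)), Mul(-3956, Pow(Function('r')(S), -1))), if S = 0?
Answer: Rational(11147387, 20614) ≈ 540.77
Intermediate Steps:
Function('r')(X) = Rational(-22, 3) (Function('r')(X) = Mul(Rational(-1, 6), 44) = Rational(-22, 3))
Add(Mul(-2461, Pow(-1874, -1)), Mul(-3956, Pow(Function('r')(S), -1))) = Add(Mul(-2461, Pow(-1874, -1)), Mul(-3956, Pow(Rational(-22, 3), -1))) = Add(Mul(-2461, Rational(-1, 1874)), Mul(-3956, Rational(-3, 22))) = Add(Rational(2461, 1874), Rational(5934, 11)) = Rational(11147387, 20614)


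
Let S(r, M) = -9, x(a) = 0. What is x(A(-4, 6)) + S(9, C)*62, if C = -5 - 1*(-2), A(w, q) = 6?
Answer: -558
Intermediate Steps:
C = -3 (C = -5 + 2 = -3)
x(A(-4, 6)) + S(9, C)*62 = 0 - 9*62 = 0 - 558 = -558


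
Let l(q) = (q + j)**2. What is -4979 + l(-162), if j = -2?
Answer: 21917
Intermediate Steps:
l(q) = (-2 + q)**2 (l(q) = (q - 2)**2 = (-2 + q)**2)
-4979 + l(-162) = -4979 + (-2 - 162)**2 = -4979 + (-164)**2 = -4979 + 26896 = 21917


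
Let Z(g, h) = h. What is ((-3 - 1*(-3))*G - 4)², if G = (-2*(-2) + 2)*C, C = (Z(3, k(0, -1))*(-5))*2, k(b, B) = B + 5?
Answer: 16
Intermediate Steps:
k(b, B) = 5 + B
C = -40 (C = ((5 - 1)*(-5))*2 = (4*(-5))*2 = -20*2 = -40)
G = -240 (G = (-2*(-2) + 2)*(-40) = (4 + 2)*(-40) = 6*(-40) = -240)
((-3 - 1*(-3))*G - 4)² = ((-3 - 1*(-3))*(-240) - 4)² = ((-3 + 3)*(-240) - 4)² = (0*(-240) - 4)² = (0 - 4)² = (-4)² = 16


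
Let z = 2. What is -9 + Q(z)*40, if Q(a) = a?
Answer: 71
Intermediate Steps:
-9 + Q(z)*40 = -9 + 2*40 = -9 + 80 = 71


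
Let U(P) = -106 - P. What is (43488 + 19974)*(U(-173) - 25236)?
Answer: -1597275078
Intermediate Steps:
(43488 + 19974)*(U(-173) - 25236) = (43488 + 19974)*((-106 - 1*(-173)) - 25236) = 63462*((-106 + 173) - 25236) = 63462*(67 - 25236) = 63462*(-25169) = -1597275078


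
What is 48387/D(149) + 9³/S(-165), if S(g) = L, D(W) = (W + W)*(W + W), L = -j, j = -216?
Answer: 696201/177608 ≈ 3.9199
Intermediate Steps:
L = 216 (L = -1*(-216) = 216)
D(W) = 4*W² (D(W) = (2*W)*(2*W) = 4*W²)
S(g) = 216
48387/D(149) + 9³/S(-165) = 48387/((4*149²)) + 9³/216 = 48387/((4*22201)) + 729*(1/216) = 48387/88804 + 27/8 = 696201/177608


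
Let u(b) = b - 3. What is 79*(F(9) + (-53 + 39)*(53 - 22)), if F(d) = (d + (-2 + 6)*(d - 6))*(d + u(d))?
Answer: -9401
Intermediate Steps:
u(b) = -3 + b
F(d) = (-24 + 5*d)*(-3 + 2*d) (F(d) = (d + (-2 + 6)*(d - 6))*(d + (-3 + d)) = (d + 4*(-6 + d))*(-3 + 2*d) = (d + (-24 + 4*d))*(-3 + 2*d) = (-24 + 5*d)*(-3 + 2*d))
79*(F(9) + (-53 + 39)*(53 - 22)) = 79*((72 - 63*9 + 10*9**2) + (-53 + 39)*(53 - 22)) = 79*((72 - 567 + 10*81) - 14*31) = 79*((72 - 567 + 810) - 434) = 79*(315 - 434) = 79*(-119) = -9401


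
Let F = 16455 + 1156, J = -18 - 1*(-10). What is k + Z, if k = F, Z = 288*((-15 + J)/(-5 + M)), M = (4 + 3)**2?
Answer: 192065/11 ≈ 17460.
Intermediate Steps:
J = -8 (J = -18 + 10 = -8)
M = 49 (M = 7**2 = 49)
F = 17611
Z = -1656/11 (Z = 288*((-15 - 8)/(-5 + 49)) = 288*(-23/44) = -1656/11 ≈ -150.55)
k = 17611
k + Z = 17611 - 1656/11 = 192065/11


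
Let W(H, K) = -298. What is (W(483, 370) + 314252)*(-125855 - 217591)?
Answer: -107826245484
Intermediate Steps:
(W(483, 370) + 314252)*(-125855 - 217591) = (-298 + 314252)*(-125855 - 217591) = 313954*(-343446) = -107826245484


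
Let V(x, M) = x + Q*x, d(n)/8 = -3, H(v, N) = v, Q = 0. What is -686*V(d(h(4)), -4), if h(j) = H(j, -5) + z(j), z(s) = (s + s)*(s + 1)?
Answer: 16464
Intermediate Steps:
z(s) = 2*s*(1 + s) (z(s) = (2*s)*(1 + s) = 2*s*(1 + s))
h(j) = j + 2*j*(1 + j)
d(n) = -24 (d(n) = 8*(-3) = -24)
V(x, M) = x (V(x, M) = x + 0*x = x + 0 = x)
-686*V(d(h(4)), -4) = -686*(-24) = 16464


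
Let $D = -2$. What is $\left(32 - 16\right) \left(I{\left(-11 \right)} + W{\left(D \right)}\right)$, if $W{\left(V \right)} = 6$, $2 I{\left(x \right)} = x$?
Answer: $8$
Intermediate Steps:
$I{\left(x \right)} = \frac{x}{2}$
$\left(32 - 16\right) \left(I{\left(-11 \right)} + W{\left(D \right)}\right) = \left(32 - 16\right) \left(\frac{1}{2} \left(-11\right) + 6\right) = 16 \left(- \frac{11}{2} + 6\right) = 16 \cdot \frac{1}{2} = 8$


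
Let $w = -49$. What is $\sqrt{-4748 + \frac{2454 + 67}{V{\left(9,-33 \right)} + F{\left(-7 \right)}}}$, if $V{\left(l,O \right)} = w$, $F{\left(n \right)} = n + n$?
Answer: $\frac{i \sqrt{2111515}}{21} \approx 69.195 i$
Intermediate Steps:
$F{\left(n \right)} = 2 n$
$V{\left(l,O \right)} = -49$
$\sqrt{-4748 + \frac{2454 + 67}{V{\left(9,-33 \right)} + F{\left(-7 \right)}}} = \sqrt{-4748 + \frac{2454 + 67}{-49 + 2 \left(-7\right)}} = \sqrt{-4748 + \frac{2521}{-49 - 14}} = \sqrt{-4748 + \frac{2521}{-63}} = \sqrt{-4748 + 2521 \left(- \frac{1}{63}\right)} = \sqrt{-4748 - \frac{2521}{63}} = \sqrt{- \frac{301645}{63}} = \frac{i \sqrt{2111515}}{21}$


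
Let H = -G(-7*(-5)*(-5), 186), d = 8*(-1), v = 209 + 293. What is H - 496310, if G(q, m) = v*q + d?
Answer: -408452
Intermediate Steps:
v = 502
d = -8
G(q, m) = -8 + 502*q (G(q, m) = 502*q - 8 = -8 + 502*q)
H = 87858 (H = -(-8 + 502*(-7*(-5)*(-5))) = -(-8 + 502*(35*(-5))) = -(-8 + 502*(-175)) = -(-8 - 87850) = -1*(-87858) = 87858)
H - 496310 = 87858 - 496310 = -408452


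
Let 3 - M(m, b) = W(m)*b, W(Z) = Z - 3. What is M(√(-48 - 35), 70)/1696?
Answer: 213/1696 - 35*I*√83/848 ≈ 0.12559 - 0.37602*I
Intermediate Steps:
W(Z) = -3 + Z
M(m, b) = 3 - b*(-3 + m) (M(m, b) = 3 - (-3 + m)*b = 3 - b*(-3 + m))
M(√(-48 - 35), 70)/1696 = (3 - 1*70*(-3 + √(-48 - 35)))/1696 = (3 - 1*70*(-3 + √(-83)))*(1/1696) = (3 - 1*70*(-3 + I*√83))*(1/1696) = (3 + (210 - 70*I*√83))*(1/1696) = (213 - 70*I*√83)*(1/1696) = 213/1696 - 35*I*√83/848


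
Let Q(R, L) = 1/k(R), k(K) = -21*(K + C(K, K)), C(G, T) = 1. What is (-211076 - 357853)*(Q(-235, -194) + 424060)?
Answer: -395183932179763/1638 ≈ -2.4126e+11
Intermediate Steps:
k(K) = -21 - 21*K (k(K) = -21*(K + 1) = -21*(1 + K) = -21 - 21*K)
Q(R, L) = 1/(-21 - 21*R)
(-211076 - 357853)*(Q(-235, -194) + 424060) = (-211076 - 357853)*(-1/(21 + 21*(-235)) + 424060) = -568929*(-1/(21 - 4935) + 424060) = -568929*(-1/(-4914) + 424060) = -568929*(-1*(-1/4914) + 424060) = -568929*(1/4914 + 424060) = -568929*2083830841/4914 = -395183932179763/1638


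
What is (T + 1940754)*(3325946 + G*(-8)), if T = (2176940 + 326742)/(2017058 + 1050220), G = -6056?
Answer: 3347868198813194306/511213 ≈ 6.5489e+12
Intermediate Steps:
T = 1251841/1533639 (T = 2503682/3067278 = 2503682*(1/3067278) = 1251841/1533639 ≈ 0.81626)
(T + 1940754)*(3325946 + G*(-8)) = (1251841/1533639 + 1940754)*(3325946 - 6056*(-8)) = 2976417275647*(3325946 + 48448)/1533639 = (2976417275647/1533639)*3374394 = 3347868198813194306/511213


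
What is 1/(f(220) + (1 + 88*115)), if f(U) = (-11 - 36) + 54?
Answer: 1/10128 ≈ 9.8736e-5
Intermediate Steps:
f(U) = 7 (f(U) = -47 + 54 = 7)
1/(f(220) + (1 + 88*115)) = 1/(7 + (1 + 88*115)) = 1/(7 + (1 + 10120)) = 1/(7 + 10121) = 1/10128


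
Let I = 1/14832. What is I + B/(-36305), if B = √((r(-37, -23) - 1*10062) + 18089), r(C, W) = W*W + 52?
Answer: 1/14832 - 4*√538/36305 ≈ -0.0024881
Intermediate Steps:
r(C, W) = 52 + W² (r(C, W) = W² + 52 = 52 + W²)
B = 4*√538 (B = √(((52 + (-23)²) - 1*10062) + 18089) = √(((52 + 529) - 10062) + 18089) = √((581 - 10062) + 18089) = √(-9481 + 18089) = √8608 = 4*√538 ≈ 92.779)
I = 1/14832 ≈ 6.7422e-5
I + B/(-36305) = 1/14832 + (4*√538)/(-36305) = 1/14832 + (4*√538)*(-1/36305) = 1/14832 - 4*√538/36305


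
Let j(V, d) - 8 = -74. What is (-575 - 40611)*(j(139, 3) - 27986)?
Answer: 1155349672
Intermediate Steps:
j(V, d) = -66 (j(V, d) = 8 - 74 = -66)
(-575 - 40611)*(j(139, 3) - 27986) = (-575 - 40611)*(-66 - 27986) = -41186*(-28052) = 1155349672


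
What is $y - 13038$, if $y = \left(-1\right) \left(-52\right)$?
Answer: $-12986$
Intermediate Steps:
$y = 52$
$y - 13038 = 52 - 13038 = -12986$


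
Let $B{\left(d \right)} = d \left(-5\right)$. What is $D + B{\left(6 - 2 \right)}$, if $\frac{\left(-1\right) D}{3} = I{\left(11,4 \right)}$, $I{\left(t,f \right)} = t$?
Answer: $-53$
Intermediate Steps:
$B{\left(d \right)} = - 5 d$
$D = -33$ ($D = \left(-3\right) 11 = -33$)
$D + B{\left(6 - 2 \right)} = -33 - 5 \left(6 - 2\right) = -33 - 20 = -53$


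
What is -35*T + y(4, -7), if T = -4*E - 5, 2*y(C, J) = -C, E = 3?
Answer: 593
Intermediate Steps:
y(C, J) = -C/2 (y(C, J) = (-C)/2 = -C/2)
T = -17 (T = -4*3 - 5 = -12 - 5 = -17)
-35*T + y(4, -7) = -35*(-17) - ½*4 = 595 - 2 = 593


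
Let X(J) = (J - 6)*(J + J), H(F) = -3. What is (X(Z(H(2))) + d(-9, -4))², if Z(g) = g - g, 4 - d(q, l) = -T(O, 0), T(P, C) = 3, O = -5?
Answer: 49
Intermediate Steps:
d(q, l) = 7 (d(q, l) = 4 - (-1)*3 = 4 - 1*(-3) = 4 + 3 = 7)
Z(g) = 0
X(J) = 2*J*(-6 + J) (X(J) = (-6 + J)*(2*J) = 2*J*(-6 + J))
(X(Z(H(2))) + d(-9, -4))² = (2*0*(-6 + 0) + 7)² = (2*0*(-6) + 7)² = (0 + 7)² = 7² = 49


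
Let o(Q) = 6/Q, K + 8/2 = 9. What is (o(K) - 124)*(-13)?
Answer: 7982/5 ≈ 1596.4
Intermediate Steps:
K = 5 (K = -4 + 9 = 5)
(o(K) - 124)*(-13) = (6/5 - 124)*(-13) = -614/5*(-13) = 7982/5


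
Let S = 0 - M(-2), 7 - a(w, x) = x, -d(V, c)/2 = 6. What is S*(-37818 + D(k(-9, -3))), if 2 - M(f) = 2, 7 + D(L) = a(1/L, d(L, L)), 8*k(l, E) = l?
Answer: 0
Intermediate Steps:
d(V, c) = -12 (d(V, c) = -2*6 = -12)
k(l, E) = l/8
a(w, x) = 7 - x
D(L) = 12 (D(L) = -7 + (7 - 1*(-12)) = -7 + (7 + 12) = -7 + 19 = 12)
M(f) = 0 (M(f) = 2 - 1*2 = 2 - 2 = 0)
S = 0 (S = 0 - 1*0 = 0 + 0 = 0)
S*(-37818 + D(k(-9, -3))) = 0*(-37818 + 12) = 0*(-37806) = 0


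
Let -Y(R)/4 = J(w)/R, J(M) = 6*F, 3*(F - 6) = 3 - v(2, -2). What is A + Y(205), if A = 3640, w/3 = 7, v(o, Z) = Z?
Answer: 746016/205 ≈ 3639.1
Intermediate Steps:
w = 21 (w = 3*7 = 21)
F = 23/3 (F = 6 + (3 - 1*(-2))/3 = 6 + (3 + 2)/3 = 6 + (1/3)*5 = 6 + 5/3 = 23/3 ≈ 7.6667)
J(M) = 46 (J(M) = 6*(23/3) = 46)
Y(R) = -184/R
A + Y(205) = 3640 - 184/205 = 746016/205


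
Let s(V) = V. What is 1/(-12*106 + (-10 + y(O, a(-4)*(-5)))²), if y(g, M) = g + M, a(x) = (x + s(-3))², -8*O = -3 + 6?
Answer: 64/4092441 ≈ 1.5639e-5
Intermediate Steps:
O = -3/8 (O = -(-3 + 6)/8 = -⅛*3 = -3/8 ≈ -0.37500)
a(x) = (-3 + x)² (a(x) = (x - 3)² = (-3 + x)²)
y(g, M) = M + g
1/(-12*106 + (-10 + y(O, a(-4)*(-5)))²) = 1/(-12*106 + (-10 + ((-3 - 4)²*(-5) - 3/8))²) = 1/(-1272 + (-10 + ((-7)²*(-5) - 3/8))²) = 1/(-1272 + (-10 + (49*(-5) - 3/8))²) = 1/(-1272 + (-10 + (-245 - 3/8))²) = 1/(-1272 + (-10 - 1963/8)²) = 1/(-1272 + (-2043/8)²) = 1/(-1272 + 4173849/64) = 1/(4092441/64) = 64/4092441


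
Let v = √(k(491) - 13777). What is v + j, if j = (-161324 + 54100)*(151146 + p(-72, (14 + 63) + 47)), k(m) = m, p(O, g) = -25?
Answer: -16203798104 + I*√13286 ≈ -1.6204e+10 + 115.26*I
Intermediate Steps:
j = -16203798104 (j = (-161324 + 54100)*(151146 - 25) = -107224*151121 = -16203798104)
v = I*√13286 (v = √(491 - 13777) = √(-13286) = I*√13286 ≈ 115.26*I)
v + j = I*√13286 - 16203798104 = -16203798104 + I*√13286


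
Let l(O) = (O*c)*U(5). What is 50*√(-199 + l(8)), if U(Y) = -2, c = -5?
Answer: 50*I*√119 ≈ 545.44*I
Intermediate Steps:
l(O) = 10*O (l(O) = (O*(-5))*(-2) = -5*O*(-2) = 10*O)
50*√(-199 + l(8)) = 50*√(-199 + 10*8) = 50*√(-199 + 80) = 50*√(-119) = 50*(I*√119) = 50*I*√119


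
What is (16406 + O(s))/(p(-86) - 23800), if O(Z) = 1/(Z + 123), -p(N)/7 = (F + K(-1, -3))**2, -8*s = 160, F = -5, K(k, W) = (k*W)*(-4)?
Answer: -1689819/2659769 ≈ -0.63533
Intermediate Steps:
K(k, W) = -4*W*k (K(k, W) = (W*k)*(-4) = -4*W*k)
s = -20 (s = -1/8*160 = -20)
p(N) = -2023 (p(N) = -7*(-5 - 4*(-3)*(-1))**2 = -7*(-5 - 12)**2 = -7*(-17)**2 = -7*289 = -2023)
O(Z) = 1/(123 + Z)
(16406 + O(s))/(p(-86) - 23800) = (16406 + 1/(123 - 20))/(-2023 - 23800) = (16406 + 1/103)/(-25823) = (16406 + 1/103)*(-1/25823) = (1689819/103)*(-1/25823) = -1689819/2659769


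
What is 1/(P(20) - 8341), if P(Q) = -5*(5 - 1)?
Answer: -1/8361 ≈ -0.00011960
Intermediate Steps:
P(Q) = -20 (P(Q) = -5*4 = -20)
1/(P(20) - 8341) = 1/(-20 - 8341) = 1/(-8361) = -1/8361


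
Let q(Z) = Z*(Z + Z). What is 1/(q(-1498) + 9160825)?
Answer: 1/13648833 ≈ 7.3266e-8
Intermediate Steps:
q(Z) = 2*Z² (q(Z) = Z*(2*Z) = 2*Z²)
1/(q(-1498) + 9160825) = 1/(2*(-1498)² + 9160825) = 1/(2*2244004 + 9160825) = 1/(4488008 + 9160825) = 1/13648833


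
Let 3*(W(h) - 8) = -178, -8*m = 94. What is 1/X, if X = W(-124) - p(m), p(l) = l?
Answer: -12/475 ≈ -0.025263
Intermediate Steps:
m = -47/4 (m = -⅛*94 = -47/4 ≈ -11.750)
W(h) = -154/3 (W(h) = 8 + (⅓)*(-178) = 8 - 178/3 = -154/3)
X = -475/12 (X = -154/3 - 1*(-47/4) = -154/3 + 47/4 = -475/12 ≈ -39.583)
1/X = 1/(-475/12) = -12/475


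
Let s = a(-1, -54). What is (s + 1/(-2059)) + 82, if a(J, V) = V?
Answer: 57651/2059 ≈ 28.000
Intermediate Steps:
s = -54
(s + 1/(-2059)) + 82 = (-54 + 1/(-2059)) + 82 = (-54 - 1/2059) + 82 = -111187/2059 + 82 = 57651/2059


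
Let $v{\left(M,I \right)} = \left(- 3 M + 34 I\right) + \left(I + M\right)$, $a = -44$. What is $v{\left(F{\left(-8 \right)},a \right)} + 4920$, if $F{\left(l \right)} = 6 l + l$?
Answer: $3492$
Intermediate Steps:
$F{\left(l \right)} = 7 l$
$v{\left(M,I \right)} = - 2 M + 35 I$
$v{\left(F{\left(-8 \right)},a \right)} + 4920 = \left(- 2 \cdot 7 \left(-8\right) + 35 \left(-44\right)\right) + 4920 = \left(\left(-2\right) \left(-56\right) - 1540\right) + 4920 = \left(112 - 1540\right) + 4920 = -1428 + 4920 = 3492$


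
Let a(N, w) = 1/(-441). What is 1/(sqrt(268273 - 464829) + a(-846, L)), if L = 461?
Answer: -441/38226407437 - 388962*I*sqrt(49139)/38226407437 ≈ -1.1537e-8 - 0.0022556*I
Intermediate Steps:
a(N, w) = -1/441
1/(sqrt(268273 - 464829) + a(-846, L)) = 1/(sqrt(268273 - 464829) - 1/441) = 1/(sqrt(-196556) - 1/441) = 1/(2*I*sqrt(49139) - 1/441) = 1/(-1/441 + 2*I*sqrt(49139))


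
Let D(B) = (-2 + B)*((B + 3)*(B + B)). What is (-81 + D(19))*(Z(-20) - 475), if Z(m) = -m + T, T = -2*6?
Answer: -6599177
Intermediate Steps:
T = -12
D(B) = 2*B*(-2 + B)*(3 + B) (D(B) = (-2 + B)*((3 + B)*(2*B)) = (-2 + B)*(2*B*(3 + B)) = 2*B*(-2 + B)*(3 + B))
Z(m) = -12 - m (Z(m) = -m - 12 = -12 - m)
(-81 + D(19))*(Z(-20) - 475) = (-81 + 2*19*(-6 + 19 + 19**2))*((-12 - 1*(-20)) - 475) = (-81 + 2*19*(-6 + 19 + 361))*((-12 + 20) - 475) = (-81 + 2*19*374)*(8 - 475) = (-81 + 14212)*(-467) = 14131*(-467) = -6599177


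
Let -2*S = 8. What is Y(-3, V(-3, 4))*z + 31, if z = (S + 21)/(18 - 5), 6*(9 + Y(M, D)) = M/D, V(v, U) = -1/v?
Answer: 449/26 ≈ 17.269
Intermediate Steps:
Y(M, D) = -9 + M/(6*D) (Y(M, D) = -9 + (M/D)/6 = -9 + M/(6*D))
S = -4 (S = -½*8 = -4)
z = 17/13 (z = (-4 + 21)/(18 - 5) = 17/13 ≈ 1.3077)
Y(-3, V(-3, 4))*z + 31 = (-9 + (⅙)*(-3)/(-1/(-3)))*(17/13) + 31 = (-9 + (⅙)*(-3)/(-1*(-⅓)))*(17/13) + 31 = (-9 + (⅙)*(-3)/(⅓))*(17/13) + 31 = (-9 + (⅙)*(-3)*3)*(17/13) + 31 = (-9 - 3/2)*(17/13) + 31 = -21/2*17/13 + 31 = -357/26 + 31 = 449/26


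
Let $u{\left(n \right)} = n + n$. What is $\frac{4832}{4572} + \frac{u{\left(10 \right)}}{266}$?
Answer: $\frac{172094}{152019} \approx 1.1321$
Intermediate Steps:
$u{\left(n \right)} = 2 n$
$\frac{4832}{4572} + \frac{u{\left(10 \right)}}{266} = \frac{4832}{4572} + \frac{2 \cdot 10}{266} = 4832 \cdot \frac{1}{4572} + 20 \cdot \frac{1}{266} = \frac{1208}{1143} + \frac{10}{133} = \frac{172094}{152019}$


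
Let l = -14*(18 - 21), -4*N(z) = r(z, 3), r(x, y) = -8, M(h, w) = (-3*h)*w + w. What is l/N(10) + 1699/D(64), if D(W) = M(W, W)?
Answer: 255005/12224 ≈ 20.861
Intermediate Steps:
M(h, w) = w - 3*h*w (M(h, w) = -3*h*w + w = w - 3*h*w)
N(z) = 2 (N(z) = -¼*(-8) = 2)
D(W) = W*(1 - 3*W)
l = 42 (l = -14*(-3) = 42)
l/N(10) + 1699/D(64) = 42/2 + 1699/((64*(1 - 3*64))) = 42*(½) + 1699/((64*(1 - 192))) = 21 + 1699/((64*(-191))) = 21 + 1699/(-12224) = 21 + 1699*(-1/12224) = 21 - 1699/12224 = 255005/12224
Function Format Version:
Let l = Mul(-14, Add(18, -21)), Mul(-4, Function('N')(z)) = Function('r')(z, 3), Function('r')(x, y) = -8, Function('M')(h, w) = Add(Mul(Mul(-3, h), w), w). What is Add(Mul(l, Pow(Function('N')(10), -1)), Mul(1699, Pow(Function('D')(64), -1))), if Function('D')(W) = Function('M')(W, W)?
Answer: Rational(255005, 12224) ≈ 20.861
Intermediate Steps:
Function('M')(h, w) = Add(w, Mul(-3, h, w)) (Function('M')(h, w) = Add(Mul(-3, h, w), w) = Add(w, Mul(-3, h, w)))
Function('N')(z) = 2 (Function('N')(z) = Mul(Rational(-1, 4), -8) = 2)
Function('D')(W) = Mul(W, Add(1, Mul(-3, W)))
l = 42 (l = Mul(-14, -3) = 42)
Add(Mul(l, Pow(Function('N')(10), -1)), Mul(1699, Pow(Function('D')(64), -1))) = Add(Mul(42, Pow(2, -1)), Mul(1699, Pow(Mul(64, Add(1, Mul(-3, 64))), -1))) = Add(Mul(42, Rational(1, 2)), Mul(1699, Pow(Mul(64, Add(1, -192)), -1))) = Add(21, Mul(1699, Pow(Mul(64, -191), -1))) = Add(21, Mul(1699, Pow(-12224, -1))) = Add(21, Mul(1699, Rational(-1, 12224))) = Add(21, Rational(-1699, 12224)) = Rational(255005, 12224)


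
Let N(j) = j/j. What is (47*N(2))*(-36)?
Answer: -1692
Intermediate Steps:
N(j) = 1
(47*N(2))*(-36) = (47*1)*(-36) = 47*(-36) = -1692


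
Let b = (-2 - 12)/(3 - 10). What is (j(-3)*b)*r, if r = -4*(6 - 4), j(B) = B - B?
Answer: 0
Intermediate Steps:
j(B) = 0
b = 2 (b = -14/(-7) = -14*(-⅐) = 2)
r = -8 (r = -4*2 = -8)
(j(-3)*b)*r = (0*2)*(-8) = 0*(-8) = 0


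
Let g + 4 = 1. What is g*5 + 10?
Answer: -5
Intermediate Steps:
g = -3 (g = -4 + 1 = -3)
g*5 + 10 = -3*5 + 10 = -15 + 10 = -5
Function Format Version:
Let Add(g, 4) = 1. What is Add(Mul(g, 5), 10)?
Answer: -5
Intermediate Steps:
g = -3 (g = Add(-4, 1) = -3)
Add(Mul(g, 5), 10) = Add(Mul(-3, 5), 10) = Add(-15, 10) = -5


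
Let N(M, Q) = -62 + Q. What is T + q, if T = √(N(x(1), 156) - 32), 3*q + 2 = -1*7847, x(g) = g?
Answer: -7849/3 + √62 ≈ -2608.5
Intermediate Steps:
q = -7849/3 (q = -⅔ + (-1*7847)/3 = -⅔ + (⅓)*(-7847) = -⅔ - 7847/3 = -7849/3 ≈ -2616.3)
T = √62 (T = √((-62 + 156) - 32) = √(94 - 32) = √62 ≈ 7.8740)
T + q = √62 - 7849/3 = -7849/3 + √62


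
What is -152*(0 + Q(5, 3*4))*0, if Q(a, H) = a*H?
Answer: 0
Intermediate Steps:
Q(a, H) = H*a
-152*(0 + Q(5, 3*4))*0 = -152*(0 + (3*4)*5)*0 = -152*(0 + 12*5)*0 = -152*(0 + 60)*0 = -9120*0 = -152*0 = 0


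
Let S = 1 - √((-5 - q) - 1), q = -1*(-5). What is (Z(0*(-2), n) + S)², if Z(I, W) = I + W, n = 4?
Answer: (5 - I*√11)² ≈ 14.0 - 33.166*I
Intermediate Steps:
q = 5
S = 1 - I*√11 (S = 1 - √((-5 - 1*5) - 1) = 1 - √((-5 - 5) - 1) = 1 - √(-10 - 1) = 1 - √(-11) = 1 - I*√11 ≈ 1.0 - 3.3166*I)
(Z(0*(-2), n) + S)² = ((0*(-2) + 4) + (1 - I*√11))² = ((0 + 4) + (1 - I*√11))² = (4 + (1 - I*√11))² = (5 - I*√11)²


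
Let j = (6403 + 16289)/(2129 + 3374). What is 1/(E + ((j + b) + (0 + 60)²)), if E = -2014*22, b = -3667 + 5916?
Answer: -5503/211617185 ≈ -2.6005e-5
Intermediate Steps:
b = 2249
E = -44308
j = 22692/5503 ≈ 4.1236
1/(E + ((j + b) + (0 + 60)²)) = 1/(-44308 + ((22692/5503 + 2249) + (0 + 60)²)) = 1/(-44308 + (12398939/5503 + 60²)) = 1/(-44308 + (12398939/5503 + 3600)) = 1/(-44308 + 32209739/5503) = 1/(-211617185/5503) = -5503/211617185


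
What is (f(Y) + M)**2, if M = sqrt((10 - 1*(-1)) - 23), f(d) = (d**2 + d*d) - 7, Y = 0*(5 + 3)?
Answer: 37 - 28*I*sqrt(3) ≈ 37.0 - 48.497*I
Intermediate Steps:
Y = 0 (Y = 0*8 = 0)
f(d) = -7 + 2*d**2 (f(d) = (d**2 + d**2) - 7 = 2*d**2 - 7 = -7 + 2*d**2)
M = 2*I*sqrt(3) (M = sqrt((10 + 1) - 23) = sqrt(11 - 23) = sqrt(-12) = 2*I*sqrt(3) ≈ 3.4641*I)
(f(Y) + M)**2 = ((-7 + 2*0**2) + 2*I*sqrt(3))**2 = ((-7 + 2*0) + 2*I*sqrt(3))**2 = ((-7 + 0) + 2*I*sqrt(3))**2 = (-7 + 2*I*sqrt(3))**2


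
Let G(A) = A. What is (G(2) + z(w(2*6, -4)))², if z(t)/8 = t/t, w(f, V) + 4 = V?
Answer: 100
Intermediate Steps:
w(f, V) = -4 + V
z(t) = 8 (z(t) = 8*(t/t) = 8*1 = 8)
(G(2) + z(w(2*6, -4)))² = (2 + 8)² = 10² = 100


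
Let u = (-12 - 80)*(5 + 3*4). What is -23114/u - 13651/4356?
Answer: 1803055/154836 ≈ 11.645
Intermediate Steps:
u = -1564 (u = -92*(5 + 12) = -92*17 = -1564)
-23114/u - 13651/4356 = -23114/(-1564) - 13651/4356 = -23114*(-1/1564) - 13651*1/4356 = 11557/782 - 1241/396 = 1803055/154836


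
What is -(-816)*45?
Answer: 36720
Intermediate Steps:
-(-816)*45 = -102*(-360) = 36720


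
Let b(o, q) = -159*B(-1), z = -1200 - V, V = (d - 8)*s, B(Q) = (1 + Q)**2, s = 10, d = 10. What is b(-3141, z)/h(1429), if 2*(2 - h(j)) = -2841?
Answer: 0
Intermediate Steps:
h(j) = 2845/2 (h(j) = 2 - 1/2*(-2841) = 2 + 2841/2 = 2845/2)
V = 20 (V = (10 - 8)*10 = 2*10 = 20)
z = -1220 (z = -1200 - 1*20 = -1200 - 20 = -1220)
b(o, q) = 0 (b(o, q) = -159*(1 - 1)**2 = -159*0**2 = -159*0 = 0)
b(-3141, z)/h(1429) = 0/(2845/2) = 0*(2/2845) = 0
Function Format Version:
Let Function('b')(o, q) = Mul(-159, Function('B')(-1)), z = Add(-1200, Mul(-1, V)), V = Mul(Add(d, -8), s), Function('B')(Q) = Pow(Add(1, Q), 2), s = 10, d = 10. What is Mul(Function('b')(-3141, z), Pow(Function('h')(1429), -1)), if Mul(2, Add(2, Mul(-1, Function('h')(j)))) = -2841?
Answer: 0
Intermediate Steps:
Function('h')(j) = Rational(2845, 2) (Function('h')(j) = Add(2, Mul(Rational(-1, 2), -2841)) = Add(2, Rational(2841, 2)) = Rational(2845, 2))
V = 20 (V = Mul(Add(10, -8), 10) = Mul(2, 10) = 20)
z = -1220 (z = Add(-1200, Mul(-1, 20)) = Add(-1200, -20) = -1220)
Function('b')(o, q) = 0 (Function('b')(o, q) = Mul(-159, Pow(Add(1, -1), 2)) = Mul(-159, Pow(0, 2)) = Mul(-159, 0) = 0)
Mul(Function('b')(-3141, z), Pow(Function('h')(1429), -1)) = Mul(0, Pow(Rational(2845, 2), -1)) = Mul(0, Rational(2, 2845)) = 0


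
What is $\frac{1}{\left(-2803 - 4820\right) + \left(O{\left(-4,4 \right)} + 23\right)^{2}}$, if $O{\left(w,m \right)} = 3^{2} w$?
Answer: $- \frac{1}{7454} \approx -0.00013416$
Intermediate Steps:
$O{\left(w,m \right)} = 9 w$
$\frac{1}{\left(-2803 - 4820\right) + \left(O{\left(-4,4 \right)} + 23\right)^{2}} = \frac{1}{\left(-2803 - 4820\right) + \left(9 \left(-4\right) + 23\right)^{2}} = \frac{1}{-7623 + \left(-36 + 23\right)^{2}} = \frac{1}{-7623 + \left(-13\right)^{2}} = \frac{1}{-7623 + 169} = \frac{1}{-7454} = - \frac{1}{7454}$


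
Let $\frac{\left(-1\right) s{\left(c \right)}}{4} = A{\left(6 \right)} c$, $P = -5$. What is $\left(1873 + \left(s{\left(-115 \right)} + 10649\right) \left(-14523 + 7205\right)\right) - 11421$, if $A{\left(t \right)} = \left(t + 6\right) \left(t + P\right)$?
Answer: $-118334290$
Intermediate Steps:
$A{\left(t \right)} = \left(-5 + t\right) \left(6 + t\right)$ ($A{\left(t \right)} = \left(t + 6\right) \left(t - 5\right) = \left(6 + t\right) \left(-5 + t\right) = \left(-5 + t\right) \left(6 + t\right)$)
$s{\left(c \right)} = - 48 c$ ($s{\left(c \right)} = - 4 \left(-30 + 6 + 6^{2}\right) c = - 4 \left(-30 + 6 + 36\right) c = - 4 \cdot 12 c = - 48 c$)
$\left(1873 + \left(s{\left(-115 \right)} + 10649\right) \left(-14523 + 7205\right)\right) - 11421 = \left(1873 + \left(\left(-48\right) \left(-115\right) + 10649\right) \left(-14523 + 7205\right)\right) - 11421 = \left(1873 + \left(5520 + 10649\right) \left(-7318\right)\right) - 11421 = \left(1873 + 16169 \left(-7318\right)\right) - 11421 = \left(1873 - 118324742\right) - 11421 = -118322869 - 11421 = -118334290$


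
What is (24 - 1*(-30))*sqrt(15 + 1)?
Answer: 216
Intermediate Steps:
(24 - 1*(-30))*sqrt(15 + 1) = (24 + 30)*sqrt(16) = 54*4 = 216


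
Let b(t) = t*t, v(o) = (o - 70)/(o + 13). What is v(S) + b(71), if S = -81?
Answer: 342939/68 ≈ 5043.2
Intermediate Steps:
v(o) = (-70 + o)/(13 + o)
b(t) = t²
v(S) + b(71) = (-70 - 81)/(13 - 81) + 71² = -151/(-68) + 5041 = -1/68*(-151) + 5041 = 151/68 + 5041 = 342939/68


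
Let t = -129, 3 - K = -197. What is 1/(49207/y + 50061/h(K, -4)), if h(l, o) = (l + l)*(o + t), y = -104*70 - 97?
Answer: -392456400/2987112397 ≈ -0.13138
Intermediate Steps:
K = 200 (K = 3 - 1*(-197) = 3 + 197 = 200)
y = -7377 (y = -7280 - 97 = -7377)
h(l, o) = 2*l*(-129 + o) (h(l, o) = (l + l)*(o - 129) = (2*l)*(-129 + o) = 2*l*(-129 + o))
1/(49207/y + 50061/h(K, -4)) = 1/(49207/(-7377) + 50061/((2*200*(-129 - 4)))) = 1/(49207*(-1/7377) + 50061/((2*200*(-133)))) = 1/(-49207/7377 + 50061/(-53200)) = 1/(-49207/7377 + 50061*(-1/53200)) = 1/(-49207/7377 - 50061/53200) = 1/(-2987112397/392456400) = -392456400/2987112397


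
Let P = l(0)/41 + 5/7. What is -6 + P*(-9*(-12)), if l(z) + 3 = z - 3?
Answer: 15882/287 ≈ 55.338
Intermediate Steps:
l(z) = -6 + z (l(z) = -3 + (z - 3) = -3 + (-3 + z) = -6 + z)
P = 163/287 (P = (-6 + 0)/41 + 5/7 = -6*1/41 + 5*(⅐) = -6/41 + 5/7 = 163/287 ≈ 0.56794)
-6 + P*(-9*(-12)) = -6 + 163*(-9*(-12))/287 = -6 + (163/287)*108 = -6 + 17604/287 = 15882/287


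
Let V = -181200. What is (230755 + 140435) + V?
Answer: 189990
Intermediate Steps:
(230755 + 140435) + V = (230755 + 140435) - 181200 = 371190 - 181200 = 189990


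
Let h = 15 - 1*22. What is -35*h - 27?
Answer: 218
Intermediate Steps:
h = -7 (h = 15 - 22 = -7)
-35*h - 27 = -35*(-7) - 27 = 245 - 27 = 218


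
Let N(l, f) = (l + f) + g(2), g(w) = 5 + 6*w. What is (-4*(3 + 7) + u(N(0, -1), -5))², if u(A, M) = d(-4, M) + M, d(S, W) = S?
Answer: 2401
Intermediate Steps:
N(l, f) = 17 + f + l (N(l, f) = (l + f) + (5 + 6*2) = (f + l) + (5 + 12) = (f + l) + 17 = 17 + f + l)
u(A, M) = -4 + M
(-4*(3 + 7) + u(N(0, -1), -5))² = (-4*(3 + 7) + (-4 - 5))² = (-4*10 - 9)² = (-40 - 9)² = (-49)² = 2401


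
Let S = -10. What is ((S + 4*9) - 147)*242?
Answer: -29282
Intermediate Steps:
((S + 4*9) - 147)*242 = ((-10 + 4*9) - 147)*242 = ((-10 + 36) - 147)*242 = (26 - 147)*242 = -121*242 = -29282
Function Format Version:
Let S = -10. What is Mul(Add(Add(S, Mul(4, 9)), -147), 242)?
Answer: -29282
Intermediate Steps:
Mul(Add(Add(S, Mul(4, 9)), -147), 242) = Mul(Add(Add(-10, Mul(4, 9)), -147), 242) = Mul(Add(Add(-10, 36), -147), 242) = Mul(Add(26, -147), 242) = Mul(-121, 242) = -29282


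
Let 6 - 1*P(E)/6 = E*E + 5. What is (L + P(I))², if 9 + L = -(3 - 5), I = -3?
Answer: 3025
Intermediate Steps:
P(E) = 6 - 6*E² (P(E) = 36 - 6*(E*E + 5) = 36 - 6*(E² + 5) = 36 - 6*(5 + E²) = 36 + (-30 - 6*E²) = 6 - 6*E²)
L = -7 (L = -9 - (3 - 5) = -9 - 1*(-2) = -9 + 2 = -7)
(L + P(I))² = (-7 + (6 - 6*(-3)²))² = (-7 + (6 - 6*9))² = (-7 + (6 - 54))² = (-7 - 48)² = (-55)² = 3025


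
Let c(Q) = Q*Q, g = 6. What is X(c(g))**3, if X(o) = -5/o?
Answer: -125/46656 ≈ -0.0026792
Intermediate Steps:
c(Q) = Q**2
X(c(g))**3 = (-5/(6**2))**3 = (-5/36)**3 = -125/46656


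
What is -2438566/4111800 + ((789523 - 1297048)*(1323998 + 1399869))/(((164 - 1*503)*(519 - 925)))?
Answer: -67669981825206641/6737184300 ≈ -1.0044e+7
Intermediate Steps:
-2438566/4111800 + ((789523 - 1297048)*(1323998 + 1399869))/(((164 - 1*503)*(519 - 925))) = -2438566*1/4111800 + (-507525*2723867)/(((164 - 503)*(-406))) = -1219283/2055900 - 1382430599175/((-339*(-406))) = -1219283/2055900 - 1382430599175/137634 = -1219283/2055900 - 1382430599175*1/137634 = -1219283/2055900 - 460810199725/45878 = -67669981825206641/6737184300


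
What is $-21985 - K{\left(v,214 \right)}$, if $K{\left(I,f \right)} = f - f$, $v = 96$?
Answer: $-21985$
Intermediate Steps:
$K{\left(I,f \right)} = 0$
$-21985 - K{\left(v,214 \right)} = -21985 - 0 = -21985 + 0 = -21985$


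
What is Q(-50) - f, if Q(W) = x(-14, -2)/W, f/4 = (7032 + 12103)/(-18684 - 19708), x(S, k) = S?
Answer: 545561/239950 ≈ 2.2736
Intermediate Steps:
f = -19135/9598 (f = 4*((7032 + 12103)/(-18684 - 19708)) = 4*(19135/(-38392)) = 4*(19135*(-1/38392)) = 4*(-19135/38392) = -19135/9598 ≈ -1.9936)
Q(W) = -14/W
Q(-50) - f = -14/(-50) - 1*(-19135/9598) = -14*(-1/50) + 19135/9598 = 7/25 + 19135/9598 = 545561/239950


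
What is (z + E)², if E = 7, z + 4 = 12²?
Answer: 21609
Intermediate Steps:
z = 140 (z = -4 + 12² = -4 + 144 = 140)
(z + E)² = (140 + 7)² = 147² = 21609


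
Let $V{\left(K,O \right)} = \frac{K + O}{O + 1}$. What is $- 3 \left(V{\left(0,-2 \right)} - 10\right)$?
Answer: $24$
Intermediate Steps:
$V{\left(K,O \right)} = \frac{K + O}{1 + O}$
$- 3 \left(V{\left(0,-2 \right)} - 10\right) = - 3 \left(\frac{0 - 2}{1 - 2} - 10\right) = - 3 \left(\frac{1}{-1} \left(-2\right) - 10\right) = - 3 \left(\left(-1\right) \left(-2\right) - 10\right) = - 3 \left(2 - 10\right) = \left(-3\right) \left(-8\right) = 24$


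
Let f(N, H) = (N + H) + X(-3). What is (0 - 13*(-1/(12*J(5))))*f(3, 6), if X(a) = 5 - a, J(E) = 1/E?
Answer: 1105/12 ≈ 92.083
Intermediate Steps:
f(N, H) = 8 + H + N (f(N, H) = (N + H) + (5 - 1*(-3)) = (H + N) + (5 + 3) = (H + N) + 8 = 8 + H + N)
(0 - 13*(-1/(12*J(5))))*f(3, 6) = (0 - 13/((3/5)*(-4)))*(8 + 6 + 3) = (0 - 13/(((⅕)*3)*(-4)))*17 = (0 - 13/((⅗)*(-4)))*17 = (0 - 13/(-12/5))*17 = (0 - 13*(-5/12))*17 = (0 + 65/12)*17 = (65/12)*17 = 1105/12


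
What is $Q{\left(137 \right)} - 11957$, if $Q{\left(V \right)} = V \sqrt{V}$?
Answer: $-11957 + 137 \sqrt{137} \approx -10353.0$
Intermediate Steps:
$Q{\left(V \right)} = V^{\frac{3}{2}}$
$Q{\left(137 \right)} - 11957 = 137^{\frac{3}{2}} - 11957 = 137 \sqrt{137} - 11957 = -11957 + 137 \sqrt{137}$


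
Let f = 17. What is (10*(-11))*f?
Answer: -1870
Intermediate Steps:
(10*(-11))*f = (10*(-11))*17 = -110*17 = -1870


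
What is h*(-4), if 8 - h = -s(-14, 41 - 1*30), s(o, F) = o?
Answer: 24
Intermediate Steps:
h = -6 (h = 8 - (-1)*(-14) = 8 - 1*14 = 8 - 14 = -6)
h*(-4) = -6*(-4) = 24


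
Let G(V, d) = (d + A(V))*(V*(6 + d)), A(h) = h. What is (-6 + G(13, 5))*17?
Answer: 43656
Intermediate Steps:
G(V, d) = V*(6 + d)*(V + d) (G(V, d) = (d + V)*(V*(6 + d)) = (V + d)*(V*(6 + d)) = V*(6 + d)*(V + d))
(-6 + G(13, 5))*17 = (-6 + 13*(5² + 6*13 + 6*5 + 13*5))*17 = (-6 + 13*(25 + 78 + 30 + 65))*17 = (-6 + 13*198)*17 = (-6 + 2574)*17 = 2568*17 = 43656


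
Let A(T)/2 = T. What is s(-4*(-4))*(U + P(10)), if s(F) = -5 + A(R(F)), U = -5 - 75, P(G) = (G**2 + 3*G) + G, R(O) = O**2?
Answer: 30420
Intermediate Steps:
A(T) = 2*T
P(G) = G**2 + 4*G
U = -80
s(F) = -5 + 2*F**2
s(-4*(-4))*(U + P(10)) = (-5 + 2*(-4*(-4))**2)*(-80 + 10*(4 + 10)) = (-5 + 2*16**2)*(-80 + 10*14) = (-5 + 2*256)*(-80 + 140) = (-5 + 512)*60 = 507*60 = 30420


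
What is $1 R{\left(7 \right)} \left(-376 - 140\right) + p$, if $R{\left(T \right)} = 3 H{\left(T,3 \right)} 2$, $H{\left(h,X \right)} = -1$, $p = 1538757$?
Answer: $1541853$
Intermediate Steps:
$R{\left(T \right)} = -6$ ($R{\left(T \right)} = 3 \left(-1\right) 2 = \left(-3\right) 2 = -6$)
$1 R{\left(7 \right)} \left(-376 - 140\right) + p = 1 \left(-6\right) \left(-376 - 140\right) + 1538757 = \left(-6\right) \left(-516\right) + 1538757 = 3096 + 1538757 = 1541853$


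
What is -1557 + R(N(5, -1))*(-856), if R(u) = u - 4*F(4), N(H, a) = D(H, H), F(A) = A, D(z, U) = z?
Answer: 7859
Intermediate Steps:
N(H, a) = H
R(u) = -16 + u (R(u) = u - 4*4 = u - 16 = -16 + u)
-1557 + R(N(5, -1))*(-856) = -1557 + (-16 + 5)*(-856) = -1557 - 11*(-856) = -1557 + 9416 = 7859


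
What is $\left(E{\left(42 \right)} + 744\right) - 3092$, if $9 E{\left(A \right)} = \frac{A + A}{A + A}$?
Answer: $- \frac{21131}{9} \approx -2347.9$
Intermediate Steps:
$E{\left(A \right)} = \frac{1}{9}$ ($E{\left(A \right)} = \frac{\left(A + A\right) \frac{1}{A + A}}{9} = \frac{2 A \frac{1}{2 A}}{9} = \frac{1}{9} \cdot 1 = \frac{1}{9}$)
$\left(E{\left(42 \right)} + 744\right) - 3092 = \left(\frac{1}{9} + 744\right) - 3092 = \frac{6697}{9} - 3092 = - \frac{21131}{9}$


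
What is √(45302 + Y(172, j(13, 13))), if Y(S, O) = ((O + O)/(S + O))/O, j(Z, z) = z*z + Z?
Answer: √1419266535/177 ≈ 212.84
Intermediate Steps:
j(Z, z) = Z + z² (j(Z, z) = z² + Z = Z + z²)
Y(S, O) = 2/(O + S) (Y(S, O) = ((2*O)/(O + S))/O = (2*O/(O + S))/O = 2/(O + S))
√(45302 + Y(172, j(13, 13))) = √(45302 + 2/((13 + 13²) + 172)) = √(45302 + 2/((13 + 169) + 172)) = √(45302 + 2/(182 + 172)) = √(45302 + 2/354) = √(45302 + 2*(1/354)) = √(45302 + 1/177) = √(8018455/177) = √1419266535/177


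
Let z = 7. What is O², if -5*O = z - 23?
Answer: 256/25 ≈ 10.240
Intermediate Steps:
O = 16/5 (O = -(7 - 23)/5 = -⅕*(-16) = 16/5 ≈ 3.2000)
O² = (16/5)² = 256/25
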